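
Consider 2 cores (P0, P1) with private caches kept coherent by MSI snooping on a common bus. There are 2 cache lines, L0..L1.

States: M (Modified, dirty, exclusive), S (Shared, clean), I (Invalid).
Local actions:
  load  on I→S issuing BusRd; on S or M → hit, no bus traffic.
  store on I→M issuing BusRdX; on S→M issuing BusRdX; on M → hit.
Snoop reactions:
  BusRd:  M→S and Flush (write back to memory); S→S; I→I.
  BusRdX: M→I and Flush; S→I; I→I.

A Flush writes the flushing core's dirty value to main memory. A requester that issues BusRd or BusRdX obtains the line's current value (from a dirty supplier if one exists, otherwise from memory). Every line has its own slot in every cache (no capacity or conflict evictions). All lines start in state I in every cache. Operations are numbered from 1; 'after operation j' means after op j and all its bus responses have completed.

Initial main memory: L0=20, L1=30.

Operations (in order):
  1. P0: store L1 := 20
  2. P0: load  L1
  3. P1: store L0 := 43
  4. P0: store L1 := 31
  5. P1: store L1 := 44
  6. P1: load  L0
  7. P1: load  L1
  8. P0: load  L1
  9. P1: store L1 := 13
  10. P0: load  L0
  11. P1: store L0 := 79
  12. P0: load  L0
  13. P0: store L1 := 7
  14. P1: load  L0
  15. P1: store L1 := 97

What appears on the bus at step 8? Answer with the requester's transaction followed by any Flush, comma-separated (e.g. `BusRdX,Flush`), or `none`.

1. P0: store L1 := 20  bus=[BusRdX]  L1: P0=M P1=I  mem[L1]=30
2. P0: load  L1  bus=[-]  L1: P0=M P1=I  mem[L1]=30
3. P1: store L0 := 43  bus=[BusRdX]  L0: P0=I P1=M  mem[L0]=20
4. P0: store L1 := 31  bus=[-]  L1: P0=M P1=I  mem[L1]=30
5. P1: store L1 := 44  bus=[BusRdX,Flush]  L1: P0=I P1=M  mem[L1]=31
6. P1: load  L0  bus=[-]  L0: P0=I P1=M  mem[L0]=20
7. P1: load  L1  bus=[-]  L1: P0=I P1=M  mem[L1]=31
8. P0: load  L1  bus=[BusRd,Flush]  L1: P0=S P1=S  mem[L1]=44
9. P1: store L1 := 13  bus=[BusRdX]  L1: P0=I P1=M  mem[L1]=44
10. P0: load  L0  bus=[BusRd,Flush]  L0: P0=S P1=S  mem[L0]=43
11. P1: store L0 := 79  bus=[BusRdX]  L0: P0=I P1=M  mem[L0]=43
12. P0: load  L0  bus=[BusRd,Flush]  L0: P0=S P1=S  mem[L0]=79
13. P0: store L1 := 7  bus=[BusRdX,Flush]  L1: P0=M P1=I  mem[L1]=13
14. P1: load  L0  bus=[-]  L0: P0=S P1=S  mem[L0]=79
15. P1: store L1 := 97  bus=[BusRdX,Flush]  L1: P0=I P1=M  mem[L1]=7

bus = BusRd,Flush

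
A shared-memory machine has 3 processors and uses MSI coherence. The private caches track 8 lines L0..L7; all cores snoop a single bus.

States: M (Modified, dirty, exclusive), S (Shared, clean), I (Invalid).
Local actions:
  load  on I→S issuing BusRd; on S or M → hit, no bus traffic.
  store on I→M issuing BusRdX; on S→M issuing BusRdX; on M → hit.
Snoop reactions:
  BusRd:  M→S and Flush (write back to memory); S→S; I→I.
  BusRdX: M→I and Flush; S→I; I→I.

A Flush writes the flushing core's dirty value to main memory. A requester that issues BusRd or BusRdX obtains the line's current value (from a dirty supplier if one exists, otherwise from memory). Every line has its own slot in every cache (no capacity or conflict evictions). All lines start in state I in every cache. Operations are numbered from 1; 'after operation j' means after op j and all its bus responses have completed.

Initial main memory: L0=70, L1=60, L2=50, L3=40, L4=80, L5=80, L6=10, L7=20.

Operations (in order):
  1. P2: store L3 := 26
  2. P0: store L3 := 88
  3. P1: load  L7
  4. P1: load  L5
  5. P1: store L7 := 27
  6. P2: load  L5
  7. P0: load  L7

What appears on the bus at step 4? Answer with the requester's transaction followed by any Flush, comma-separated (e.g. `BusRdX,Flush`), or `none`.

step 1: P2: store L3 := 26  ⟶  IIM  (L3)  txn=BusRdX  M[L3]=40
step 2: P0: store L3 := 88  ⟶  MII  (L3)  txn=BusRdX+Flush  M[L3]=26
step 3: P1: load  L7  ⟶  ISI  (L7)  txn=BusRd  M[L7]=20
step 4: P1: load  L5  ⟶  ISI  (L5)  txn=BusRd  M[L5]=80
step 5: P1: store L7 := 27  ⟶  IMI  (L7)  txn=BusRdX  M[L7]=20
step 6: P2: load  L5  ⟶  ISS  (L5)  txn=BusRd  M[L5]=80
step 7: P0: load  L7  ⟶  SSI  (L7)  txn=BusRd+Flush  M[L7]=27

bus = BusRd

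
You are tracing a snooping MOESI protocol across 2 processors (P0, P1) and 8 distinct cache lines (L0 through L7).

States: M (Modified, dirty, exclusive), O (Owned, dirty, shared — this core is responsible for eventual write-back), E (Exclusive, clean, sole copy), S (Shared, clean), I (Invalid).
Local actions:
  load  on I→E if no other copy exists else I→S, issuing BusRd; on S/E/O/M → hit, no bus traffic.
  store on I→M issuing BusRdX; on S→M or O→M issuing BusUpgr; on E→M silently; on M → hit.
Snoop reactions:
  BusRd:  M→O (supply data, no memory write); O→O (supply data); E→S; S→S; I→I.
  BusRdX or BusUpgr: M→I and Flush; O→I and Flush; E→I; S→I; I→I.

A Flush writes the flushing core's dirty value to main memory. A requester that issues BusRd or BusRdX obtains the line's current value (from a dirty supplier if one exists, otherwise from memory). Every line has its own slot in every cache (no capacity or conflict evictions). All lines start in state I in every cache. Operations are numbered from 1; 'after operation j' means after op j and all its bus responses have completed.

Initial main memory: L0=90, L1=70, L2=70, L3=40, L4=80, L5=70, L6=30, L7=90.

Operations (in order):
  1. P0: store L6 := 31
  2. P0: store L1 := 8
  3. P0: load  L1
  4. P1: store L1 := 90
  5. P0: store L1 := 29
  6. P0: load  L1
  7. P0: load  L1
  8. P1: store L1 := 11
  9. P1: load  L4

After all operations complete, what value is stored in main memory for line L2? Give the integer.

step 1: P0: store L6 := 31  ⟶  MI  (L6)  txn=BusRdX  M[L6]=30
step 2: P0: store L1 := 8  ⟶  MI  (L1)  txn=BusRdX  M[L1]=70
step 3: P0: load  L1  ⟶  MI  (L1)  txn=∅  M[L1]=70
step 4: P1: store L1 := 90  ⟶  IM  (L1)  txn=BusRdX+Flush  M[L1]=8
step 5: P0: store L1 := 29  ⟶  MI  (L1)  txn=BusRdX+Flush  M[L1]=90
step 6: P0: load  L1  ⟶  MI  (L1)  txn=∅  M[L1]=90
step 7: P0: load  L1  ⟶  MI  (L1)  txn=∅  M[L1]=90
step 8: P1: store L1 := 11  ⟶  IM  (L1)  txn=BusRdX+Flush  M[L1]=29
step 9: P1: load  L4  ⟶  IE  (L4)  txn=BusRd  M[L4]=80

memory[L2] = 70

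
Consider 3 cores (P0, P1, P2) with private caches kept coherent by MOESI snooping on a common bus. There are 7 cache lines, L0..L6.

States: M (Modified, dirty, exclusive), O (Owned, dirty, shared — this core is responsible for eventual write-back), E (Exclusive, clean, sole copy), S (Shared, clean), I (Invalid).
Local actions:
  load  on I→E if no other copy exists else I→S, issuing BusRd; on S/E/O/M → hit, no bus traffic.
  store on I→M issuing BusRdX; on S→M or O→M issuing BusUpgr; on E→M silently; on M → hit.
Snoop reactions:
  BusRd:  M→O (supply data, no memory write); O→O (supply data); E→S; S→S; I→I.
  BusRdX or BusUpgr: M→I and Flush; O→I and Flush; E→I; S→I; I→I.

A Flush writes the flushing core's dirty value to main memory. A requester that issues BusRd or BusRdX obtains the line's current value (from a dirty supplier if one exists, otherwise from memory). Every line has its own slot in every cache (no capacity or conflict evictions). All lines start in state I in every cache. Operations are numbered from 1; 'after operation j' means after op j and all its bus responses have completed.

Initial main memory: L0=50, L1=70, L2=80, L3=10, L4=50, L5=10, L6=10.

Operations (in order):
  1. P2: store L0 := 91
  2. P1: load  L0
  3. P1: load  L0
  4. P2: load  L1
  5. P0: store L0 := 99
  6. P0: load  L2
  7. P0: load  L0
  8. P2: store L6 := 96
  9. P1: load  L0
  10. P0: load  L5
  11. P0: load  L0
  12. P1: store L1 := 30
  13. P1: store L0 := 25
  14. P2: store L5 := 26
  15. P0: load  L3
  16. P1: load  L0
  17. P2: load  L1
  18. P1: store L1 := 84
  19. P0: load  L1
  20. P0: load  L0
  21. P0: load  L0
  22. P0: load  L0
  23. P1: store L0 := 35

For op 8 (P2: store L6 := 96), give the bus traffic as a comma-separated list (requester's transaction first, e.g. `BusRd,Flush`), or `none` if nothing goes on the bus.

bus = BusRdX

[1] P2: store L0 := 91 | P0:I, P1:I, P2:M(91) | bus: BusRdX
[2] P1: load  L0 | P0:I, P1:S(91), P2:O(91) | bus: BusRd
[3] P1: load  L0 | P0:I, P1:S(91), P2:O(91) | bus: none
[4] P2: load  L1 | P0:I, P1:I, P2:E(70) | bus: BusRd
[5] P0: store L0 := 99 | P0:M(99), P1:I, P2:I | bus: BusRdX,Flush
[6] P0: load  L2 | P0:E(80), P1:I, P2:I | bus: BusRd
[7] P0: load  L0 | P0:M(99), P1:I, P2:I | bus: none
[8] P2: store L6 := 96 | P0:I, P1:I, P2:M(96) | bus: BusRdX
[9] P1: load  L0 | P0:O(99), P1:S(99), P2:I | bus: BusRd
[10] P0: load  L5 | P0:E(10), P1:I, P2:I | bus: BusRd
[11] P0: load  L0 | P0:O(99), P1:S(99), P2:I | bus: none
[12] P1: store L1 := 30 | P0:I, P1:M(30), P2:I | bus: BusRdX
[13] P1: store L0 := 25 | P0:I, P1:M(25), P2:I | bus: BusUpgr,Flush
[14] P2: store L5 := 26 | P0:I, P1:I, P2:M(26) | bus: BusRdX
[15] P0: load  L3 | P0:E(10), P1:I, P2:I | bus: BusRd
[16] P1: load  L0 | P0:I, P1:M(25), P2:I | bus: none
[17] P2: load  L1 | P0:I, P1:O(30), P2:S(30) | bus: BusRd
[18] P1: store L1 := 84 | P0:I, P1:M(84), P2:I | bus: BusUpgr
[19] P0: load  L1 | P0:S(84), P1:O(84), P2:I | bus: BusRd
[20] P0: load  L0 | P0:S(25), P1:O(25), P2:I | bus: BusRd
[21] P0: load  L0 | P0:S(25), P1:O(25), P2:I | bus: none
[22] P0: load  L0 | P0:S(25), P1:O(25), P2:I | bus: none
[23] P1: store L0 := 35 | P0:I, P1:M(35), P2:I | bus: BusUpgr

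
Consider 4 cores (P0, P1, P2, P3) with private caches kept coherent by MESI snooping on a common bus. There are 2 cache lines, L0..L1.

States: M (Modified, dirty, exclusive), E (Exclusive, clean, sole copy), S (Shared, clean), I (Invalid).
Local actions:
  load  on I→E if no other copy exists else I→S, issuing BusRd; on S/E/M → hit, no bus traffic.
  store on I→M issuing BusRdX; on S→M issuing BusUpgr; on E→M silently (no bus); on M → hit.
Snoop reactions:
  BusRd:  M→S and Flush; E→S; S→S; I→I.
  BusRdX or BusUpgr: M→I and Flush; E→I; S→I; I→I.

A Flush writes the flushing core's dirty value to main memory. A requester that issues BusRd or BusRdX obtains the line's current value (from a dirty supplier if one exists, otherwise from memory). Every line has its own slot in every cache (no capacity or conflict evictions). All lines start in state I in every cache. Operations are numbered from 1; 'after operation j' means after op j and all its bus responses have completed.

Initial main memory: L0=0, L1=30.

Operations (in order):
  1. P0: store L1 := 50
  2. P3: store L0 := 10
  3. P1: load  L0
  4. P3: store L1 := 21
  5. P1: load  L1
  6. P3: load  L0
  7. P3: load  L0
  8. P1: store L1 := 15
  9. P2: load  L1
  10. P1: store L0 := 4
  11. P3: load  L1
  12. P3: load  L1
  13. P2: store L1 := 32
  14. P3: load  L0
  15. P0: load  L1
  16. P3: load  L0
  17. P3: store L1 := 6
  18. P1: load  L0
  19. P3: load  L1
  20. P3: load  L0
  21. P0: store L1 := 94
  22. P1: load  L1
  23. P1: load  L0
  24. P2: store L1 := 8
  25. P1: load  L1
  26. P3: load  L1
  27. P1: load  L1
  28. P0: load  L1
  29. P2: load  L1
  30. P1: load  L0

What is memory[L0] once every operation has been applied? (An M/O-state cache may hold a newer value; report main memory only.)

step 1: P0: store L1 := 50  ⟶  MIII  (L1)  txn=BusRdX  M[L1]=30
step 2: P3: store L0 := 10  ⟶  IIIM  (L0)  txn=BusRdX  M[L0]=0
step 3: P1: load  L0  ⟶  ISIS  (L0)  txn=BusRd+Flush  M[L0]=10
step 4: P3: store L1 := 21  ⟶  IIIM  (L1)  txn=BusRdX+Flush  M[L1]=50
step 5: P1: load  L1  ⟶  ISIS  (L1)  txn=BusRd+Flush  M[L1]=21
step 6: P3: load  L0  ⟶  ISIS  (L0)  txn=∅  M[L0]=10
step 7: P3: load  L0  ⟶  ISIS  (L0)  txn=∅  M[L0]=10
step 8: P1: store L1 := 15  ⟶  IMII  (L1)  txn=BusUpgr  M[L1]=21
step 9: P2: load  L1  ⟶  ISSI  (L1)  txn=BusRd+Flush  M[L1]=15
step 10: P1: store L0 := 4  ⟶  IMII  (L0)  txn=BusUpgr  M[L0]=10
step 11: P3: load  L1  ⟶  ISSS  (L1)  txn=BusRd  M[L1]=15
step 12: P3: load  L1  ⟶  ISSS  (L1)  txn=∅  M[L1]=15
step 13: P2: store L1 := 32  ⟶  IIMI  (L1)  txn=BusUpgr  M[L1]=15
step 14: P3: load  L0  ⟶  ISIS  (L0)  txn=BusRd+Flush  M[L0]=4
step 15: P0: load  L1  ⟶  SISI  (L1)  txn=BusRd+Flush  M[L1]=32
step 16: P3: load  L0  ⟶  ISIS  (L0)  txn=∅  M[L0]=4
step 17: P3: store L1 := 6  ⟶  IIIM  (L1)  txn=BusRdX  M[L1]=32
step 18: P1: load  L0  ⟶  ISIS  (L0)  txn=∅  M[L0]=4
step 19: P3: load  L1  ⟶  IIIM  (L1)  txn=∅  M[L1]=32
step 20: P3: load  L0  ⟶  ISIS  (L0)  txn=∅  M[L0]=4
step 21: P0: store L1 := 94  ⟶  MIII  (L1)  txn=BusRdX+Flush  M[L1]=6
step 22: P1: load  L1  ⟶  SSII  (L1)  txn=BusRd+Flush  M[L1]=94
step 23: P1: load  L0  ⟶  ISIS  (L0)  txn=∅  M[L0]=4
step 24: P2: store L1 := 8  ⟶  IIMI  (L1)  txn=BusRdX  M[L1]=94
step 25: P1: load  L1  ⟶  ISSI  (L1)  txn=BusRd+Flush  M[L1]=8
step 26: P3: load  L1  ⟶  ISSS  (L1)  txn=BusRd  M[L1]=8
step 27: P1: load  L1  ⟶  ISSS  (L1)  txn=∅  M[L1]=8
step 28: P0: load  L1  ⟶  SSSS  (L1)  txn=BusRd  M[L1]=8
step 29: P2: load  L1  ⟶  SSSS  (L1)  txn=∅  M[L1]=8
step 30: P1: load  L0  ⟶  ISIS  (L0)  txn=∅  M[L0]=4

memory[L0] = 4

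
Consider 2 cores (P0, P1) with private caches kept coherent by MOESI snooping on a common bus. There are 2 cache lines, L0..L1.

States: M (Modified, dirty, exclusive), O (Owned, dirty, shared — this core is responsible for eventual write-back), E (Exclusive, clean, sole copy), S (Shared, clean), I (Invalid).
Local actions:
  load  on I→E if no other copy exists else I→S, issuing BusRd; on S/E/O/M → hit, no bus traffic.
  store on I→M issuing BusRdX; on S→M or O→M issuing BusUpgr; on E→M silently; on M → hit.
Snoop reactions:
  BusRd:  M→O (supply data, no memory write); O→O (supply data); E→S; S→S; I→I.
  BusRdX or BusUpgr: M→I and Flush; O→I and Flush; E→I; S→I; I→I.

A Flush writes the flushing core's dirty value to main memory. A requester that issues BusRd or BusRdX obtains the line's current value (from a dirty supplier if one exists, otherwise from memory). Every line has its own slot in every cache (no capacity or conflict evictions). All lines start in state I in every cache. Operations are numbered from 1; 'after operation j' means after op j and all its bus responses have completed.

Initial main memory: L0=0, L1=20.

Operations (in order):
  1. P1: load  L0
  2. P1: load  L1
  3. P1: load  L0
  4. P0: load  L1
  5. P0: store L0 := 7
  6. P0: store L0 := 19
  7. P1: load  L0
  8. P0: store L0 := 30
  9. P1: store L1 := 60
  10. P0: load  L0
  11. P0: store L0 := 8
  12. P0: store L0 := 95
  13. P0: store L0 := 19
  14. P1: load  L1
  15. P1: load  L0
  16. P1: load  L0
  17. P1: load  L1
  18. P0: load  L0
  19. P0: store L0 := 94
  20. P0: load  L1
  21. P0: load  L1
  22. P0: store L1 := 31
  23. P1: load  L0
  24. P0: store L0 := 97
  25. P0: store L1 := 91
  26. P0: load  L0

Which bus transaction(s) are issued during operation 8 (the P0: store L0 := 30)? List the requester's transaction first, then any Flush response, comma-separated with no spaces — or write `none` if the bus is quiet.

bus = BusUpgr

step 1: P1: load  L0  ⟶  IE  (L0)  txn=BusRd  M[L0]=0
step 2: P1: load  L1  ⟶  IE  (L1)  txn=BusRd  M[L1]=20
step 3: P1: load  L0  ⟶  IE  (L0)  txn=∅  M[L0]=0
step 4: P0: load  L1  ⟶  SS  (L1)  txn=BusRd  M[L1]=20
step 5: P0: store L0 := 7  ⟶  MI  (L0)  txn=BusRdX  M[L0]=0
step 6: P0: store L0 := 19  ⟶  MI  (L0)  txn=∅  M[L0]=0
step 7: P1: load  L0  ⟶  OS  (L0)  txn=BusRd  M[L0]=0
step 8: P0: store L0 := 30  ⟶  MI  (L0)  txn=BusUpgr  M[L0]=0
step 9: P1: store L1 := 60  ⟶  IM  (L1)  txn=BusUpgr  M[L1]=20
step 10: P0: load  L0  ⟶  MI  (L0)  txn=∅  M[L0]=0
step 11: P0: store L0 := 8  ⟶  MI  (L0)  txn=∅  M[L0]=0
step 12: P0: store L0 := 95  ⟶  MI  (L0)  txn=∅  M[L0]=0
step 13: P0: store L0 := 19  ⟶  MI  (L0)  txn=∅  M[L0]=0
step 14: P1: load  L1  ⟶  IM  (L1)  txn=∅  M[L1]=20
step 15: P1: load  L0  ⟶  OS  (L0)  txn=BusRd  M[L0]=0
step 16: P1: load  L0  ⟶  OS  (L0)  txn=∅  M[L0]=0
step 17: P1: load  L1  ⟶  IM  (L1)  txn=∅  M[L1]=20
step 18: P0: load  L0  ⟶  OS  (L0)  txn=∅  M[L0]=0
step 19: P0: store L0 := 94  ⟶  MI  (L0)  txn=BusUpgr  M[L0]=0
step 20: P0: load  L1  ⟶  SO  (L1)  txn=BusRd  M[L1]=20
step 21: P0: load  L1  ⟶  SO  (L1)  txn=∅  M[L1]=20
step 22: P0: store L1 := 31  ⟶  MI  (L1)  txn=BusUpgr+Flush  M[L1]=60
step 23: P1: load  L0  ⟶  OS  (L0)  txn=BusRd  M[L0]=0
step 24: P0: store L0 := 97  ⟶  MI  (L0)  txn=BusUpgr  M[L0]=0
step 25: P0: store L1 := 91  ⟶  MI  (L1)  txn=∅  M[L1]=60
step 26: P0: load  L0  ⟶  MI  (L0)  txn=∅  M[L0]=0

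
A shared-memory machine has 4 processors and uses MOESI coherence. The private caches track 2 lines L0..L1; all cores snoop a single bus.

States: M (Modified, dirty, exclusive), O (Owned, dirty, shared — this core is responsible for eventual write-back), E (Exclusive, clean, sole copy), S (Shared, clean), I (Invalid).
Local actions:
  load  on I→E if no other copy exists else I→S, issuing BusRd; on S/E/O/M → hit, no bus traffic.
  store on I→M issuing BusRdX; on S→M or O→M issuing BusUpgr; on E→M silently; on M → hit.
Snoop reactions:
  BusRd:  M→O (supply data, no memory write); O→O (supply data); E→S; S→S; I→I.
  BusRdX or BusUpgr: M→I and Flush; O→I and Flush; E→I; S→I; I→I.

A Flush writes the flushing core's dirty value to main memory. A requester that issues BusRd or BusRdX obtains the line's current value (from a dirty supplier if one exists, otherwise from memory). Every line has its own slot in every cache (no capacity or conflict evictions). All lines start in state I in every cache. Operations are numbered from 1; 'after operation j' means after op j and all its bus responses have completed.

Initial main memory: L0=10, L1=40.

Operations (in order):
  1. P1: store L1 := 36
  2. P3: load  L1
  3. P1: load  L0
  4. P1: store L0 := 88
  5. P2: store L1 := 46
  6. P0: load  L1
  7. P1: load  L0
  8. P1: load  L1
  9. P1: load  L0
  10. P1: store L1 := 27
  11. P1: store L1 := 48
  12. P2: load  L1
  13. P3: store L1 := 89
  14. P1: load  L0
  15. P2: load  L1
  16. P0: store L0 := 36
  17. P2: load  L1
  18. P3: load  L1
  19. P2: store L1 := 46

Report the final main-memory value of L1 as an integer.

[1] P1: store L1 := 36 | P0:I, P1:M(36), P2:I, P3:I | bus: BusRdX
[2] P3: load  L1 | P0:I, P1:O(36), P2:I, P3:S(36) | bus: BusRd
[3] P1: load  L0 | P0:I, P1:E(10), P2:I, P3:I | bus: BusRd
[4] P1: store L0 := 88 | P0:I, P1:M(88), P2:I, P3:I | bus: none
[5] P2: store L1 := 46 | P0:I, P1:I, P2:M(46), P3:I | bus: BusRdX,Flush
[6] P0: load  L1 | P0:S(46), P1:I, P2:O(46), P3:I | bus: BusRd
[7] P1: load  L0 | P0:I, P1:M(88), P2:I, P3:I | bus: none
[8] P1: load  L1 | P0:S(46), P1:S(46), P2:O(46), P3:I | bus: BusRd
[9] P1: load  L0 | P0:I, P1:M(88), P2:I, P3:I | bus: none
[10] P1: store L1 := 27 | P0:I, P1:M(27), P2:I, P3:I | bus: BusUpgr,Flush
[11] P1: store L1 := 48 | P0:I, P1:M(48), P2:I, P3:I | bus: none
[12] P2: load  L1 | P0:I, P1:O(48), P2:S(48), P3:I | bus: BusRd
[13] P3: store L1 := 89 | P0:I, P1:I, P2:I, P3:M(89) | bus: BusRdX,Flush
[14] P1: load  L0 | P0:I, P1:M(88), P2:I, P3:I | bus: none
[15] P2: load  L1 | P0:I, P1:I, P2:S(89), P3:O(89) | bus: BusRd
[16] P0: store L0 := 36 | P0:M(36), P1:I, P2:I, P3:I | bus: BusRdX,Flush
[17] P2: load  L1 | P0:I, P1:I, P2:S(89), P3:O(89) | bus: none
[18] P3: load  L1 | P0:I, P1:I, P2:S(89), P3:O(89) | bus: none
[19] P2: store L1 := 46 | P0:I, P1:I, P2:M(46), P3:I | bus: BusUpgr,Flush

memory[L1] = 89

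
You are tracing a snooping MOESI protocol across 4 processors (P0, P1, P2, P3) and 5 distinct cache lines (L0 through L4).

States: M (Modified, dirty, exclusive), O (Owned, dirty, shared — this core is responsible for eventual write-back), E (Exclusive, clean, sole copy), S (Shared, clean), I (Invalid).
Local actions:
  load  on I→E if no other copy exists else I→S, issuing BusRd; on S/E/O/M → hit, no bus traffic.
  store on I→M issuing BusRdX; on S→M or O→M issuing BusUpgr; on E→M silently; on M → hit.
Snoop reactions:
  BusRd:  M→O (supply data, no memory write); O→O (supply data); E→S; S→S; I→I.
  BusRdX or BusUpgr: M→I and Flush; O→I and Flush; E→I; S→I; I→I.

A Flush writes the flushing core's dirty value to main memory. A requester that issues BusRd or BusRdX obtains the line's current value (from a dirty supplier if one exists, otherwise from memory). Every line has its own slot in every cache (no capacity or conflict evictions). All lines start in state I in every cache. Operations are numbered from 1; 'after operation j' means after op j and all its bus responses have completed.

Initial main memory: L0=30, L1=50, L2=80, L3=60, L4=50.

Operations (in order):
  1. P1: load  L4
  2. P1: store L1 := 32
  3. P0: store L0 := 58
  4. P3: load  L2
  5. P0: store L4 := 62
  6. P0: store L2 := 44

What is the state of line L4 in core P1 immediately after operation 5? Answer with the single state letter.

state = I

  op1 P1: load  L4 → I/E/I/I on L4; bus BusRd; mem=50
  op2 P1: store L1 := 32 → I/M/I/I on L1; bus BusRdX; mem=50
  op3 P0: store L0 := 58 → M/I/I/I on L0; bus BusRdX; mem=30
  op4 P3: load  L2 → I/I/I/E on L2; bus BusRd; mem=80
  op5 P0: store L4 := 62 → M/I/I/I on L4; bus BusRdX; mem=50
  op6 P0: store L2 := 44 → M/I/I/I on L2; bus BusRdX; mem=80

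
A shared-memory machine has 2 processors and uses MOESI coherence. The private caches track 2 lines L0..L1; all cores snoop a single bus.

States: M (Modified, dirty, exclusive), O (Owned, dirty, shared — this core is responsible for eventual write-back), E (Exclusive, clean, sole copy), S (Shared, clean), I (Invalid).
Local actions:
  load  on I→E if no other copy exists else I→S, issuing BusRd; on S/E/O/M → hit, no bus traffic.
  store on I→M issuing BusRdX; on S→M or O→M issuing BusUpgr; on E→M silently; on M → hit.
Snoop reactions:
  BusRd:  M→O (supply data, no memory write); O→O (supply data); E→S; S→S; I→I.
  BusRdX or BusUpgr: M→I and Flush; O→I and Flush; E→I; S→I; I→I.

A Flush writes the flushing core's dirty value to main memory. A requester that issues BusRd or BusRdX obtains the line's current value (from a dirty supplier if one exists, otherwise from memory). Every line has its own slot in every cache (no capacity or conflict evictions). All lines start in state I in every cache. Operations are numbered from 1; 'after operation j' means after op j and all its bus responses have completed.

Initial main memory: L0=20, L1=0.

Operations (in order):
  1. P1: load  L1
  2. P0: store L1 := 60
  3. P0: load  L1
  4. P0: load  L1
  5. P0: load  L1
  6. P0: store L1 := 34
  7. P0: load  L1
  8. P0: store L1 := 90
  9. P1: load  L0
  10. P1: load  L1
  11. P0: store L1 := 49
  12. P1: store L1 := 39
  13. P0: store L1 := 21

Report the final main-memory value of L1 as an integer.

[1] P1: load  L1 | P0:I, P1:E(0) | bus: BusRd
[2] P0: store L1 := 60 | P0:M(60), P1:I | bus: BusRdX
[3] P0: load  L1 | P0:M(60), P1:I | bus: none
[4] P0: load  L1 | P0:M(60), P1:I | bus: none
[5] P0: load  L1 | P0:M(60), P1:I | bus: none
[6] P0: store L1 := 34 | P0:M(34), P1:I | bus: none
[7] P0: load  L1 | P0:M(34), P1:I | bus: none
[8] P0: store L1 := 90 | P0:M(90), P1:I | bus: none
[9] P1: load  L0 | P0:I, P1:E(20) | bus: BusRd
[10] P1: load  L1 | P0:O(90), P1:S(90) | bus: BusRd
[11] P0: store L1 := 49 | P0:M(49), P1:I | bus: BusUpgr
[12] P1: store L1 := 39 | P0:I, P1:M(39) | bus: BusRdX,Flush
[13] P0: store L1 := 21 | P0:M(21), P1:I | bus: BusRdX,Flush

memory[L1] = 39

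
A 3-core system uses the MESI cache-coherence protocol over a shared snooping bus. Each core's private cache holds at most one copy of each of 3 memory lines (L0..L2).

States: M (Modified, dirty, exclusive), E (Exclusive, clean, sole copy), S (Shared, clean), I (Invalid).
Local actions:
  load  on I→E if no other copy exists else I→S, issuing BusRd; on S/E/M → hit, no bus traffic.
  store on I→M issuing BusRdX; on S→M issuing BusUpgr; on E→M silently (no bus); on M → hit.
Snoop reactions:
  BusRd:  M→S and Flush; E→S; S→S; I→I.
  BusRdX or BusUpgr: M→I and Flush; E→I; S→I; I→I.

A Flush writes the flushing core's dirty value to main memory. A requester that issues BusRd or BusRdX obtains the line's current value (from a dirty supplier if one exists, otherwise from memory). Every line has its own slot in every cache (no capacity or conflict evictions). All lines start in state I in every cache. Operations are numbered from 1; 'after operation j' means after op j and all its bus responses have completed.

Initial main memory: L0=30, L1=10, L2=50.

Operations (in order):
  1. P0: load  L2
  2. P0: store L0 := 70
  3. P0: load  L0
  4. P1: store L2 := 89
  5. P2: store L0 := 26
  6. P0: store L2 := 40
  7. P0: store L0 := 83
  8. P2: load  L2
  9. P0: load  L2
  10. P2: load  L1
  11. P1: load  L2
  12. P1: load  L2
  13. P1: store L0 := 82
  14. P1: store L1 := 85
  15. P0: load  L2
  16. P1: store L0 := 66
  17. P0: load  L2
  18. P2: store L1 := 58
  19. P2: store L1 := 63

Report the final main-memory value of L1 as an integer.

memory[L1] = 85

  op1 P0: load  L2 → E/I/I on L2; bus BusRd; mem=50
  op2 P0: store L0 := 70 → M/I/I on L0; bus BusRdX; mem=30
  op3 P0: load  L0 → M/I/I on L0; bus (none); mem=30
  op4 P1: store L2 := 89 → I/M/I on L2; bus BusRdX; mem=50
  op5 P2: store L0 := 26 → I/I/M on L0; bus BusRdX Flush; mem=70
  op6 P0: store L2 := 40 → M/I/I on L2; bus BusRdX Flush; mem=89
  op7 P0: store L0 := 83 → M/I/I on L0; bus BusRdX Flush; mem=26
  op8 P2: load  L2 → S/I/S on L2; bus BusRd Flush; mem=40
  op9 P0: load  L2 → S/I/S on L2; bus (none); mem=40
  op10 P2: load  L1 → I/I/E on L1; bus BusRd; mem=10
  op11 P1: load  L2 → S/S/S on L2; bus BusRd; mem=40
  op12 P1: load  L2 → S/S/S on L2; bus (none); mem=40
  op13 P1: store L0 := 82 → I/M/I on L0; bus BusRdX Flush; mem=83
  op14 P1: store L1 := 85 → I/M/I on L1; bus BusRdX; mem=10
  op15 P0: load  L2 → S/S/S on L2; bus (none); mem=40
  op16 P1: store L0 := 66 → I/M/I on L0; bus (none); mem=83
  op17 P0: load  L2 → S/S/S on L2; bus (none); mem=40
  op18 P2: store L1 := 58 → I/I/M on L1; bus BusRdX Flush; mem=85
  op19 P2: store L1 := 63 → I/I/M on L1; bus (none); mem=85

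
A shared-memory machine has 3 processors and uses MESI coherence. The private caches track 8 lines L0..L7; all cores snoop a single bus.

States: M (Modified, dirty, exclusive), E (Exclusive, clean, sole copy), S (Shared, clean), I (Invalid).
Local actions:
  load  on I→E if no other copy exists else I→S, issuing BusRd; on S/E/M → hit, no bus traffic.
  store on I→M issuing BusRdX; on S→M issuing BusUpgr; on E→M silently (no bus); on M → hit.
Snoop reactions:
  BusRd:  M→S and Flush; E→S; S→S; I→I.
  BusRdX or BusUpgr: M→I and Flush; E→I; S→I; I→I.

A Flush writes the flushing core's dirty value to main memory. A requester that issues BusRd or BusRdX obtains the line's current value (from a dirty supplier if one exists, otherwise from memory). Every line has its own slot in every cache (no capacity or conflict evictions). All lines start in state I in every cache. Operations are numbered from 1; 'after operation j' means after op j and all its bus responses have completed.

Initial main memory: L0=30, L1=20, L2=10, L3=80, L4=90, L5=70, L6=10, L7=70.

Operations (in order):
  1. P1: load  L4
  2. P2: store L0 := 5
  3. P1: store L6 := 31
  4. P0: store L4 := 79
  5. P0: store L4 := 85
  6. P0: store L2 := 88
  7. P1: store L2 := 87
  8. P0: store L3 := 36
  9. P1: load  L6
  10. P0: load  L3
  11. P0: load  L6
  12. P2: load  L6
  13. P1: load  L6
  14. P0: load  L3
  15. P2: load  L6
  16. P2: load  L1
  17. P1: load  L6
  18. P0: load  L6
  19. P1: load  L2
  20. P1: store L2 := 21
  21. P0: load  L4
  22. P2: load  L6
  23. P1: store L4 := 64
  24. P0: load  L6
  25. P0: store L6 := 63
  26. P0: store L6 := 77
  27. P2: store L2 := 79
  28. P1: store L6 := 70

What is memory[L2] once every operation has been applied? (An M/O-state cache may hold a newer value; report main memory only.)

memory[L2] = 21

step 1: P1: load  L4  ⟶  IEI  (L4)  txn=BusRd  M[L4]=90
step 2: P2: store L0 := 5  ⟶  IIM  (L0)  txn=BusRdX  M[L0]=30
step 3: P1: store L6 := 31  ⟶  IMI  (L6)  txn=BusRdX  M[L6]=10
step 4: P0: store L4 := 79  ⟶  MII  (L4)  txn=BusRdX  M[L4]=90
step 5: P0: store L4 := 85  ⟶  MII  (L4)  txn=∅  M[L4]=90
step 6: P0: store L2 := 88  ⟶  MII  (L2)  txn=BusRdX  M[L2]=10
step 7: P1: store L2 := 87  ⟶  IMI  (L2)  txn=BusRdX+Flush  M[L2]=88
step 8: P0: store L3 := 36  ⟶  MII  (L3)  txn=BusRdX  M[L3]=80
step 9: P1: load  L6  ⟶  IMI  (L6)  txn=∅  M[L6]=10
step 10: P0: load  L3  ⟶  MII  (L3)  txn=∅  M[L3]=80
step 11: P0: load  L6  ⟶  SSI  (L6)  txn=BusRd+Flush  M[L6]=31
step 12: P2: load  L6  ⟶  SSS  (L6)  txn=BusRd  M[L6]=31
step 13: P1: load  L6  ⟶  SSS  (L6)  txn=∅  M[L6]=31
step 14: P0: load  L3  ⟶  MII  (L3)  txn=∅  M[L3]=80
step 15: P2: load  L6  ⟶  SSS  (L6)  txn=∅  M[L6]=31
step 16: P2: load  L1  ⟶  IIE  (L1)  txn=BusRd  M[L1]=20
step 17: P1: load  L6  ⟶  SSS  (L6)  txn=∅  M[L6]=31
step 18: P0: load  L6  ⟶  SSS  (L6)  txn=∅  M[L6]=31
step 19: P1: load  L2  ⟶  IMI  (L2)  txn=∅  M[L2]=88
step 20: P1: store L2 := 21  ⟶  IMI  (L2)  txn=∅  M[L2]=88
step 21: P0: load  L4  ⟶  MII  (L4)  txn=∅  M[L4]=90
step 22: P2: load  L6  ⟶  SSS  (L6)  txn=∅  M[L6]=31
step 23: P1: store L4 := 64  ⟶  IMI  (L4)  txn=BusRdX+Flush  M[L4]=85
step 24: P0: load  L6  ⟶  SSS  (L6)  txn=∅  M[L6]=31
step 25: P0: store L6 := 63  ⟶  MII  (L6)  txn=BusUpgr  M[L6]=31
step 26: P0: store L6 := 77  ⟶  MII  (L6)  txn=∅  M[L6]=31
step 27: P2: store L2 := 79  ⟶  IIM  (L2)  txn=BusRdX+Flush  M[L2]=21
step 28: P1: store L6 := 70  ⟶  IMI  (L6)  txn=BusRdX+Flush  M[L6]=77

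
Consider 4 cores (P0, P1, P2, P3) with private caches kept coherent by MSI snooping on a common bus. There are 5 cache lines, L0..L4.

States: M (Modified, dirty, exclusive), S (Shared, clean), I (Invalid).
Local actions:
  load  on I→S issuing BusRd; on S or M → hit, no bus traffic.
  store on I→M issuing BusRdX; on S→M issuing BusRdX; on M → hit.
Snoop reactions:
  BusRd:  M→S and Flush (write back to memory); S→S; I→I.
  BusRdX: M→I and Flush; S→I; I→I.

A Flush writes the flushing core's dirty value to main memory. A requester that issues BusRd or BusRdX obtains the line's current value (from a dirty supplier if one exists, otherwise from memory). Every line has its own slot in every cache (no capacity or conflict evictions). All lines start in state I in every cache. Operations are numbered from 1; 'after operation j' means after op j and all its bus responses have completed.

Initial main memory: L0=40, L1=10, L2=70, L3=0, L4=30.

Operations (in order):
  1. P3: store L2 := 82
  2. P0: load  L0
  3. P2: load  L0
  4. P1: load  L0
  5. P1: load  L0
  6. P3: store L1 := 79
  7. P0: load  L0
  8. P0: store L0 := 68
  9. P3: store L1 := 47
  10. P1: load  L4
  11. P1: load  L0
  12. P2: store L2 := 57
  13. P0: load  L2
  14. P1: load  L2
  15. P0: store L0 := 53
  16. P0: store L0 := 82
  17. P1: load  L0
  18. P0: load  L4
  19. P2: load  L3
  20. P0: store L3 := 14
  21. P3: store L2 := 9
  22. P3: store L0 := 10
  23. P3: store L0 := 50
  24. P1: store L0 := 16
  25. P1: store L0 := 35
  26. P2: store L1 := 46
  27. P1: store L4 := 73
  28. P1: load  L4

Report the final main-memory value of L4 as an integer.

memory[L4] = 30

1. P3: store L2 := 82  bus=[BusRdX]  L2: P0=I P1=I P2=I P3=M  mem[L2]=70
2. P0: load  L0  bus=[BusRd]  L0: P0=S P1=I P2=I P3=I  mem[L0]=40
3. P2: load  L0  bus=[BusRd]  L0: P0=S P1=I P2=S P3=I  mem[L0]=40
4. P1: load  L0  bus=[BusRd]  L0: P0=S P1=S P2=S P3=I  mem[L0]=40
5. P1: load  L0  bus=[-]  L0: P0=S P1=S P2=S P3=I  mem[L0]=40
6. P3: store L1 := 79  bus=[BusRdX]  L1: P0=I P1=I P2=I P3=M  mem[L1]=10
7. P0: load  L0  bus=[-]  L0: P0=S P1=S P2=S P3=I  mem[L0]=40
8. P0: store L0 := 68  bus=[BusRdX]  L0: P0=M P1=I P2=I P3=I  mem[L0]=40
9. P3: store L1 := 47  bus=[-]  L1: P0=I P1=I P2=I P3=M  mem[L1]=10
10. P1: load  L4  bus=[BusRd]  L4: P0=I P1=S P2=I P3=I  mem[L4]=30
11. P1: load  L0  bus=[BusRd,Flush]  L0: P0=S P1=S P2=I P3=I  mem[L0]=68
12. P2: store L2 := 57  bus=[BusRdX,Flush]  L2: P0=I P1=I P2=M P3=I  mem[L2]=82
13. P0: load  L2  bus=[BusRd,Flush]  L2: P0=S P1=I P2=S P3=I  mem[L2]=57
14. P1: load  L2  bus=[BusRd]  L2: P0=S P1=S P2=S P3=I  mem[L2]=57
15. P0: store L0 := 53  bus=[BusRdX]  L0: P0=M P1=I P2=I P3=I  mem[L0]=68
16. P0: store L0 := 82  bus=[-]  L0: P0=M P1=I P2=I P3=I  mem[L0]=68
17. P1: load  L0  bus=[BusRd,Flush]  L0: P0=S P1=S P2=I P3=I  mem[L0]=82
18. P0: load  L4  bus=[BusRd]  L4: P0=S P1=S P2=I P3=I  mem[L4]=30
19. P2: load  L3  bus=[BusRd]  L3: P0=I P1=I P2=S P3=I  mem[L3]=0
20. P0: store L3 := 14  bus=[BusRdX]  L3: P0=M P1=I P2=I P3=I  mem[L3]=0
21. P3: store L2 := 9  bus=[BusRdX]  L2: P0=I P1=I P2=I P3=M  mem[L2]=57
22. P3: store L0 := 10  bus=[BusRdX]  L0: P0=I P1=I P2=I P3=M  mem[L0]=82
23. P3: store L0 := 50  bus=[-]  L0: P0=I P1=I P2=I P3=M  mem[L0]=82
24. P1: store L0 := 16  bus=[BusRdX,Flush]  L0: P0=I P1=M P2=I P3=I  mem[L0]=50
25. P1: store L0 := 35  bus=[-]  L0: P0=I P1=M P2=I P3=I  mem[L0]=50
26. P2: store L1 := 46  bus=[BusRdX,Flush]  L1: P0=I P1=I P2=M P3=I  mem[L1]=47
27. P1: store L4 := 73  bus=[BusRdX]  L4: P0=I P1=M P2=I P3=I  mem[L4]=30
28. P1: load  L4  bus=[-]  L4: P0=I P1=M P2=I P3=I  mem[L4]=30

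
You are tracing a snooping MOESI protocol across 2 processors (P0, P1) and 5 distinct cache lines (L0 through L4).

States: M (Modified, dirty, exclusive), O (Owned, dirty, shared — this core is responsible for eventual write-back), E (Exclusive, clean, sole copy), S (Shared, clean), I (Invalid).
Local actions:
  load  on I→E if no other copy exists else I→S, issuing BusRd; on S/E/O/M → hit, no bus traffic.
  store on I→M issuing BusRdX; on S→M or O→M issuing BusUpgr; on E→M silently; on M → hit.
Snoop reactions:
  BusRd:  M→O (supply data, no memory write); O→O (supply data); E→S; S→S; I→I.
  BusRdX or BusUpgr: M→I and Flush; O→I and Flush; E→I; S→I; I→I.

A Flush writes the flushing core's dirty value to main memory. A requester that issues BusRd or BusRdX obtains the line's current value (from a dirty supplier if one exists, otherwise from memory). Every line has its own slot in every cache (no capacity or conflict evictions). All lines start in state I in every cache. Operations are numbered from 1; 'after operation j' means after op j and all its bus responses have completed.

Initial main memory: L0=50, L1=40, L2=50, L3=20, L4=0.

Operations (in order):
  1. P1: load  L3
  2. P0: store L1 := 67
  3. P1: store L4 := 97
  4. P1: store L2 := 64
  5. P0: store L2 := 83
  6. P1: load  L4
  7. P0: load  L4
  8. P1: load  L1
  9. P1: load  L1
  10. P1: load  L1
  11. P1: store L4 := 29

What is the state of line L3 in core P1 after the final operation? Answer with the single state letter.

state = E

[1] P1: load  L3 | P0:I, P1:E(20) | bus: BusRd
[2] P0: store L1 := 67 | P0:M(67), P1:I | bus: BusRdX
[3] P1: store L4 := 97 | P0:I, P1:M(97) | bus: BusRdX
[4] P1: store L2 := 64 | P0:I, P1:M(64) | bus: BusRdX
[5] P0: store L2 := 83 | P0:M(83), P1:I | bus: BusRdX,Flush
[6] P1: load  L4 | P0:I, P1:M(97) | bus: none
[7] P0: load  L4 | P0:S(97), P1:O(97) | bus: BusRd
[8] P1: load  L1 | P0:O(67), P1:S(67) | bus: BusRd
[9] P1: load  L1 | P0:O(67), P1:S(67) | bus: none
[10] P1: load  L1 | P0:O(67), P1:S(67) | bus: none
[11] P1: store L4 := 29 | P0:I, P1:M(29) | bus: BusUpgr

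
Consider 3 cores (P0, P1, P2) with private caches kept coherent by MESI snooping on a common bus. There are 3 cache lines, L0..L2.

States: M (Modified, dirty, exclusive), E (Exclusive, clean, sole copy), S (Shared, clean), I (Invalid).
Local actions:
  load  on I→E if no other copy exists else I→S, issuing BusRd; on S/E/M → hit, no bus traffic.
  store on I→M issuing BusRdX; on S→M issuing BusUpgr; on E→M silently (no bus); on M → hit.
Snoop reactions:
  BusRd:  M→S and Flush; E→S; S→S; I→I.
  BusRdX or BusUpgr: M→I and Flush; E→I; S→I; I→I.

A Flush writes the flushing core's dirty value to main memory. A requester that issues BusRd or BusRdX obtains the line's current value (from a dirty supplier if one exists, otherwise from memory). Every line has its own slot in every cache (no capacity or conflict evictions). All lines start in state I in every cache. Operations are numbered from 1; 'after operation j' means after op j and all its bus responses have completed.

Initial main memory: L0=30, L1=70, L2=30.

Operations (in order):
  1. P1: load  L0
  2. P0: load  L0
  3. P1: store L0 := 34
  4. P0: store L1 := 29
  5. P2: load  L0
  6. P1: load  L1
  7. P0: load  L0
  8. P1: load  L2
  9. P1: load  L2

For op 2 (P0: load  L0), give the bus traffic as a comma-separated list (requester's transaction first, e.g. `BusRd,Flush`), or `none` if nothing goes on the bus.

1. P1: load  L0  bus=[BusRd]  L0: P0=I P1=E P2=I  mem[L0]=30
2. P0: load  L0  bus=[BusRd]  L0: P0=S P1=S P2=I  mem[L0]=30
3. P1: store L0 := 34  bus=[BusUpgr]  L0: P0=I P1=M P2=I  mem[L0]=30
4. P0: store L1 := 29  bus=[BusRdX]  L1: P0=M P1=I P2=I  mem[L1]=70
5. P2: load  L0  bus=[BusRd,Flush]  L0: P0=I P1=S P2=S  mem[L0]=34
6. P1: load  L1  bus=[BusRd,Flush]  L1: P0=S P1=S P2=I  mem[L1]=29
7. P0: load  L0  bus=[BusRd]  L0: P0=S P1=S P2=S  mem[L0]=34
8. P1: load  L2  bus=[BusRd]  L2: P0=I P1=E P2=I  mem[L2]=30
9. P1: load  L2  bus=[-]  L2: P0=I P1=E P2=I  mem[L2]=30

bus = BusRd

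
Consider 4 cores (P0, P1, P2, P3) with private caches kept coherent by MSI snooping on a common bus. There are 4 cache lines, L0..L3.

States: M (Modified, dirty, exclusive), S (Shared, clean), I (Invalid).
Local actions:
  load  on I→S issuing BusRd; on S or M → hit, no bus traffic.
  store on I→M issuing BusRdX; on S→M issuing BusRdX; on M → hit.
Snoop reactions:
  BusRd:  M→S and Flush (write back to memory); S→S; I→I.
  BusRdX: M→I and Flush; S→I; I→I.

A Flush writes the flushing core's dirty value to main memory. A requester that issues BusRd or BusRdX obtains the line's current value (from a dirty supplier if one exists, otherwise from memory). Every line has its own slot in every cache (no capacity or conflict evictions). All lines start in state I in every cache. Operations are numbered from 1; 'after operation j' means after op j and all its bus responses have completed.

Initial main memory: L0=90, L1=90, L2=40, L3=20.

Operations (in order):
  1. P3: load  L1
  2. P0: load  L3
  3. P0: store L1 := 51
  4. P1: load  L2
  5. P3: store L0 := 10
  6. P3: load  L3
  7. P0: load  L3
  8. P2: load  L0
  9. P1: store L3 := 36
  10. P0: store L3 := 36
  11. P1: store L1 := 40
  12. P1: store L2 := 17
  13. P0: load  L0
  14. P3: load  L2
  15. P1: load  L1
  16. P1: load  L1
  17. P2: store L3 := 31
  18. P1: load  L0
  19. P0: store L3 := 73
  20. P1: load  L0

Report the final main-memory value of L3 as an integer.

memory[L3] = 31

1. P3: load  L1  bus=[BusRd]  L1: P0=I P1=I P2=I P3=S  mem[L1]=90
2. P0: load  L3  bus=[BusRd]  L3: P0=S P1=I P2=I P3=I  mem[L3]=20
3. P0: store L1 := 51  bus=[BusRdX]  L1: P0=M P1=I P2=I P3=I  mem[L1]=90
4. P1: load  L2  bus=[BusRd]  L2: P0=I P1=S P2=I P3=I  mem[L2]=40
5. P3: store L0 := 10  bus=[BusRdX]  L0: P0=I P1=I P2=I P3=M  mem[L0]=90
6. P3: load  L3  bus=[BusRd]  L3: P0=S P1=I P2=I P3=S  mem[L3]=20
7. P0: load  L3  bus=[-]  L3: P0=S P1=I P2=I P3=S  mem[L3]=20
8. P2: load  L0  bus=[BusRd,Flush]  L0: P0=I P1=I P2=S P3=S  mem[L0]=10
9. P1: store L3 := 36  bus=[BusRdX]  L3: P0=I P1=M P2=I P3=I  mem[L3]=20
10. P0: store L3 := 36  bus=[BusRdX,Flush]  L3: P0=M P1=I P2=I P3=I  mem[L3]=36
11. P1: store L1 := 40  bus=[BusRdX,Flush]  L1: P0=I P1=M P2=I P3=I  mem[L1]=51
12. P1: store L2 := 17  bus=[BusRdX]  L2: P0=I P1=M P2=I P3=I  mem[L2]=40
13. P0: load  L0  bus=[BusRd]  L0: P0=S P1=I P2=S P3=S  mem[L0]=10
14. P3: load  L2  bus=[BusRd,Flush]  L2: P0=I P1=S P2=I P3=S  mem[L2]=17
15. P1: load  L1  bus=[-]  L1: P0=I P1=M P2=I P3=I  mem[L1]=51
16. P1: load  L1  bus=[-]  L1: P0=I P1=M P2=I P3=I  mem[L1]=51
17. P2: store L3 := 31  bus=[BusRdX,Flush]  L3: P0=I P1=I P2=M P3=I  mem[L3]=36
18. P1: load  L0  bus=[BusRd]  L0: P0=S P1=S P2=S P3=S  mem[L0]=10
19. P0: store L3 := 73  bus=[BusRdX,Flush]  L3: P0=M P1=I P2=I P3=I  mem[L3]=31
20. P1: load  L0  bus=[-]  L0: P0=S P1=S P2=S P3=S  mem[L0]=10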